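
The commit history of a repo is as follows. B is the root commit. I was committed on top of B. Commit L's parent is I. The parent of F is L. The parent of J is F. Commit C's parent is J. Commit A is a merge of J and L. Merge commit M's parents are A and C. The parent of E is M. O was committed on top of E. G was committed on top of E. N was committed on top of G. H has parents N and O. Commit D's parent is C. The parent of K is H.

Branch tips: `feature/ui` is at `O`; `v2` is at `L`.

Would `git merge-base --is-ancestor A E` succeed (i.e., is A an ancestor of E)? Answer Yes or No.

Ancestors of E (commits reachable by following parents): {A, B, C, E, F, I, J, L, M}.
A is in that set, so it is an ancestor of E.

Yes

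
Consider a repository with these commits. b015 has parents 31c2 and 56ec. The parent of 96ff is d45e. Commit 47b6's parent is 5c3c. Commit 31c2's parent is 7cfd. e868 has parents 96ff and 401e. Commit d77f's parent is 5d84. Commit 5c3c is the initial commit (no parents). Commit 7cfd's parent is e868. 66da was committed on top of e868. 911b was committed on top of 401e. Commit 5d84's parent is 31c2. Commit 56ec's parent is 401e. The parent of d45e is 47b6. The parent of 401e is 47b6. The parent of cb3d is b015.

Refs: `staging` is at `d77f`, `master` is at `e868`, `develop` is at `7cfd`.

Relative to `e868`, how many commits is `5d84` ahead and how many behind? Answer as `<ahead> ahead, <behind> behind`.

3 ahead, 0 behind

Reachable from 5d84: {31c2, 401e, 47b6, 5c3c, 5d84, 7cfd, 96ff, d45e, e868}.
Reachable from e868: {401e, 47b6, 5c3c, 96ff, d45e, e868}.
Only in 5d84's history (ahead): {31c2, 5d84, 7cfd} — 3.
Only in e868's history (behind): {} — 0.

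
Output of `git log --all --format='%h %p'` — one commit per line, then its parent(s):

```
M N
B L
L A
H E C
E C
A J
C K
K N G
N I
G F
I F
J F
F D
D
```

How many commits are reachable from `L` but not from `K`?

Reachable from L: {A, D, F, J, L}.
Reachable from K: {D, F, G, I, K, N}.
In L's history but not K's: {A, J, L} — 3 commits.

3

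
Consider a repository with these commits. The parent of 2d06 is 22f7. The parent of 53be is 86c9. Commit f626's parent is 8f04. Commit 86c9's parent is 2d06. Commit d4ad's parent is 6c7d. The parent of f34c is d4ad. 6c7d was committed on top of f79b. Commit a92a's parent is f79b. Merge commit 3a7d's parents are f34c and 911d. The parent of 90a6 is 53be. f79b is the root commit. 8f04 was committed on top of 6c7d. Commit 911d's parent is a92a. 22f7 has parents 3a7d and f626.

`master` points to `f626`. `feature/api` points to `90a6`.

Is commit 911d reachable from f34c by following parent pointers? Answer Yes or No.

Ancestors of f34c: {6c7d, d4ad, f34c, f79b}.
911d is not in that set, so it is not an ancestor of f34c.

No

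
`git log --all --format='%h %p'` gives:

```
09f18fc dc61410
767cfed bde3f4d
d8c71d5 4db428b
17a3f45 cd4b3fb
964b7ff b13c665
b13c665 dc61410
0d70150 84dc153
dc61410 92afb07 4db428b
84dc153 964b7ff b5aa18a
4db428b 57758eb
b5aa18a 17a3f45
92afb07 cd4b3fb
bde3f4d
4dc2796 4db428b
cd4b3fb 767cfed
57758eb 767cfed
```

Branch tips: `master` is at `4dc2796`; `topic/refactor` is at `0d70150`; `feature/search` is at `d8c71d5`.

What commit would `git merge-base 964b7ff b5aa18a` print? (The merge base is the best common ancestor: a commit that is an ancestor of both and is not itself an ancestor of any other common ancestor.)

cd4b3fb

Ancestors of 964b7ff: {4db428b, 57758eb, 767cfed, 92afb07, 964b7ff, b13c665, bde3f4d, cd4b3fb, dc61410}.
Ancestors of b5aa18a: {17a3f45, 767cfed, b5aa18a, bde3f4d, cd4b3fb}.
Common ancestors: {767cfed, bde3f4d, cd4b3fb}.
Among these, cd4b3fb is not an ancestor of any other common ancestor — it is the merge base.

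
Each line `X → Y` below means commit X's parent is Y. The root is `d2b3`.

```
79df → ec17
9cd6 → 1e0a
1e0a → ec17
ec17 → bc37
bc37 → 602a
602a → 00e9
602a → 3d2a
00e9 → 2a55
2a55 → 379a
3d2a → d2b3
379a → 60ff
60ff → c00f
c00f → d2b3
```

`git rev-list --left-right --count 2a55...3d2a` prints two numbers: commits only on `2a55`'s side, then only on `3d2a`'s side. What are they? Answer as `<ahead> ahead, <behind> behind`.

4 ahead, 1 behind

Reachable from 2a55: {2a55, 379a, 60ff, c00f, d2b3}.
Reachable from 3d2a: {3d2a, d2b3}.
Only in 2a55's history (ahead): {2a55, 379a, 60ff, c00f} — 4.
Only in 3d2a's history (behind): {3d2a} — 1.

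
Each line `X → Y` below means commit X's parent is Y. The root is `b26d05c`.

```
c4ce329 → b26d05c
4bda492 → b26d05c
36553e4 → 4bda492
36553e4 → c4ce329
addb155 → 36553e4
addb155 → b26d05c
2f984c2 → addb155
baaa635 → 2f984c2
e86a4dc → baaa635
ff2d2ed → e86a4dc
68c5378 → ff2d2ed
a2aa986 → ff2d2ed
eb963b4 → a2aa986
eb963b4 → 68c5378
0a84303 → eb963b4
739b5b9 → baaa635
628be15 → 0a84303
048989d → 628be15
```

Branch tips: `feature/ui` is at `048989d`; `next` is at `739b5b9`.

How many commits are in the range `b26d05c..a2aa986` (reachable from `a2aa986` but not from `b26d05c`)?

Reachable from a2aa986: {2f984c2, 36553e4, 4bda492, a2aa986, addb155, b26d05c, baaa635, c4ce329, e86a4dc, ff2d2ed}.
Reachable from b26d05c: {b26d05c}.
In a2aa986's history but not b26d05c's: {2f984c2, 36553e4, 4bda492, a2aa986, addb155, baaa635, c4ce329, e86a4dc, ff2d2ed} — 9 commits.

9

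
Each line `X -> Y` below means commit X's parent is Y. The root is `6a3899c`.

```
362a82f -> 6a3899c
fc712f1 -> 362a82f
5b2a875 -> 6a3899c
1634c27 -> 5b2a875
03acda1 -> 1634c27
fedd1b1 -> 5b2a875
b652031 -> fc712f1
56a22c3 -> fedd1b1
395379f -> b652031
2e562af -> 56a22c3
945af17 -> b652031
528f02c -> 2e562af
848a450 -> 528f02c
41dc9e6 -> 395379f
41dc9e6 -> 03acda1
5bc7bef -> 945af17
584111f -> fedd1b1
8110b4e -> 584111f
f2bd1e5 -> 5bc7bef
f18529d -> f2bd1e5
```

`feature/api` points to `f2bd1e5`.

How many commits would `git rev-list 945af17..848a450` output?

Reachable from 848a450: {2e562af, 528f02c, 56a22c3, 5b2a875, 6a3899c, 848a450, fedd1b1}.
Reachable from 945af17: {362a82f, 6a3899c, 945af17, b652031, fc712f1}.
In 848a450's history but not 945af17's: {2e562af, 528f02c, 56a22c3, 5b2a875, 848a450, fedd1b1} — 6 commits.

6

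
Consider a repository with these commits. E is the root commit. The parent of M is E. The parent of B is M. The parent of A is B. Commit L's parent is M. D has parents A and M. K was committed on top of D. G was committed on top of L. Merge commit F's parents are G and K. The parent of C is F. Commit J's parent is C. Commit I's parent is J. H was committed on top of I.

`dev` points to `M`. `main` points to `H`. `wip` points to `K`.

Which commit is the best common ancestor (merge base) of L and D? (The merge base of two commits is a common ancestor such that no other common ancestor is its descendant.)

Ancestors of L: {E, L, M}.
Ancestors of D: {A, B, D, E, M}.
Common ancestors: {E, M}.
Among these, M is not an ancestor of any other common ancestor — it is the merge base.

M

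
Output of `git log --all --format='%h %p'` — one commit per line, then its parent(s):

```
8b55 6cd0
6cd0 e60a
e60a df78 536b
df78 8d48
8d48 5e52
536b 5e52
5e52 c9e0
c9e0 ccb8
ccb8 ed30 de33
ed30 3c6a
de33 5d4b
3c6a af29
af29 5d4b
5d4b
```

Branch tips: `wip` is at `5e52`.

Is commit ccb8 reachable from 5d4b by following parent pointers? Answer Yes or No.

No

Ancestors of 5d4b: {5d4b}.
ccb8 is not in that set, so it is not an ancestor of 5d4b.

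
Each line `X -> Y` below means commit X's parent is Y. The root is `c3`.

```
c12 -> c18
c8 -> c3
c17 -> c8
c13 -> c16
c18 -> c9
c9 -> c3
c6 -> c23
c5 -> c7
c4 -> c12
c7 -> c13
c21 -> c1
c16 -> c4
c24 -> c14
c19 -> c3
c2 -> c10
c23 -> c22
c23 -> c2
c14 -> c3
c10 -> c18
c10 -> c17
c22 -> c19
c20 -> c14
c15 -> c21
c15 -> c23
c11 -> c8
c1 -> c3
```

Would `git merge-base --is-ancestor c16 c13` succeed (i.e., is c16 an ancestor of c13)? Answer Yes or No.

Ancestors of c13 (commits reachable by following parents): {c12, c13, c16, c18, c3, c4, c9}.
c16 is in that set, so it is an ancestor of c13.

Yes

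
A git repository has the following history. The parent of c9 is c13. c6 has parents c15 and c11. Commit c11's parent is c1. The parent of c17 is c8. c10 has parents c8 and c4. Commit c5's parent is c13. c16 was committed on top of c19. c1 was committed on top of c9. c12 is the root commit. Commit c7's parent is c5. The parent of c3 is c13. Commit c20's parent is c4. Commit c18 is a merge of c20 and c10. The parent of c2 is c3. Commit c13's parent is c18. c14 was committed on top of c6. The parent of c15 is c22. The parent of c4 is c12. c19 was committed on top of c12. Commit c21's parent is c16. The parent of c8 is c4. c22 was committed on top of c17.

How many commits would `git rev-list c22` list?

5

Walking parent pointers from c22: reachable set = {c12, c17, c22, c4, c8}.
That is 5 commits.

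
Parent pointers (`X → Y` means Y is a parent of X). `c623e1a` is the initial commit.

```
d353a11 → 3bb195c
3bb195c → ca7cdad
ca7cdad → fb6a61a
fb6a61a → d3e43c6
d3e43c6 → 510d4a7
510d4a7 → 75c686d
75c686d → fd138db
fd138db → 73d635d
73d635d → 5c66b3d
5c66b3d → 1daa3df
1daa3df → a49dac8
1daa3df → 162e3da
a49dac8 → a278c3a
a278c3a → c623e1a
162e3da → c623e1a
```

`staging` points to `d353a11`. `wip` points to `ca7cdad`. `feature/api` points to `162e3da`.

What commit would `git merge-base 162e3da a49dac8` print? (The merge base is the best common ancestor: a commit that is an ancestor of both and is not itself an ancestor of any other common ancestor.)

Ancestors of 162e3da: {162e3da, c623e1a}.
Ancestors of a49dac8: {a278c3a, a49dac8, c623e1a}.
Common ancestors: {c623e1a}.
The only common ancestor is c623e1a, so it is the merge base.

c623e1a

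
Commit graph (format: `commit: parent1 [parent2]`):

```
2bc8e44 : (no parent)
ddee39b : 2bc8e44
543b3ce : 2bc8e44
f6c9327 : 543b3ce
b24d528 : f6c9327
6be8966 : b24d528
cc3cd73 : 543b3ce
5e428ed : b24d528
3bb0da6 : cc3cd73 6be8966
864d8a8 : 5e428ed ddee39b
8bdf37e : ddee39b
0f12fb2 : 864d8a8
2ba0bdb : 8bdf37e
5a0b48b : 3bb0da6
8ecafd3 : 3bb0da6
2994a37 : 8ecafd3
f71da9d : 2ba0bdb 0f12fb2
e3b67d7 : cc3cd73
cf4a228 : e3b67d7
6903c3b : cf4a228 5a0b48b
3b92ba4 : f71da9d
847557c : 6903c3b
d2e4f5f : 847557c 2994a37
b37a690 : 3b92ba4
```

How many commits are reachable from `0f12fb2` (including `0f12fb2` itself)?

8

Walking parent pointers from 0f12fb2: reachable set = {0f12fb2, 2bc8e44, 543b3ce, 5e428ed, 864d8a8, b24d528, ddee39b, f6c9327}.
That is 8 commits.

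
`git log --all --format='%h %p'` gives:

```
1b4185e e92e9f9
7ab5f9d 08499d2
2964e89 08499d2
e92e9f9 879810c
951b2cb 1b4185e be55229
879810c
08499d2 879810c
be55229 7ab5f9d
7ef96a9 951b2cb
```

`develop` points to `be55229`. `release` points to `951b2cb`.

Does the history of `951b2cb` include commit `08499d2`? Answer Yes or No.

Yes

Ancestors of 951b2cb (commits reachable by following parents): {08499d2, 1b4185e, 7ab5f9d, 879810c, 951b2cb, be55229, e92e9f9}.
08499d2 is in that set, so it is an ancestor of 951b2cb.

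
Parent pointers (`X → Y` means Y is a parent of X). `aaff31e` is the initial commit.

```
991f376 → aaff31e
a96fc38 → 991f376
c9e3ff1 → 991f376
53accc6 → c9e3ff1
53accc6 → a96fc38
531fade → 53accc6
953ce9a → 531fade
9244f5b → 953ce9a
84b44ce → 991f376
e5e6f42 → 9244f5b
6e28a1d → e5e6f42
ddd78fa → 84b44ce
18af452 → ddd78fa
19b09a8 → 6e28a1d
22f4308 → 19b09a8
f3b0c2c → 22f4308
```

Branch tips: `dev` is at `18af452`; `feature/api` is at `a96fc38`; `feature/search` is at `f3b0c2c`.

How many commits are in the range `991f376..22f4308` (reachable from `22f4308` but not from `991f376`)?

Reachable from 22f4308: {19b09a8, 22f4308, 531fade, 53accc6, 6e28a1d, 9244f5b, 953ce9a, 991f376, a96fc38, aaff31e, c9e3ff1, e5e6f42}.
Reachable from 991f376: {991f376, aaff31e}.
In 22f4308's history but not 991f376's: {19b09a8, 22f4308, 531fade, 53accc6, 6e28a1d, 9244f5b, 953ce9a, a96fc38, c9e3ff1, e5e6f42} — 10 commits.

10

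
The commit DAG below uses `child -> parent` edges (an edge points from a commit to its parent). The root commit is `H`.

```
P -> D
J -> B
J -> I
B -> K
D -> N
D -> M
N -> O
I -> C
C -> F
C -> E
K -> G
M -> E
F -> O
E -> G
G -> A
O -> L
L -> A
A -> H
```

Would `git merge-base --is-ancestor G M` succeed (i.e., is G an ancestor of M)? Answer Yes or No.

Yes

Ancestors of M (commits reachable by following parents): {A, E, G, H, M}.
G is in that set, so it is an ancestor of M.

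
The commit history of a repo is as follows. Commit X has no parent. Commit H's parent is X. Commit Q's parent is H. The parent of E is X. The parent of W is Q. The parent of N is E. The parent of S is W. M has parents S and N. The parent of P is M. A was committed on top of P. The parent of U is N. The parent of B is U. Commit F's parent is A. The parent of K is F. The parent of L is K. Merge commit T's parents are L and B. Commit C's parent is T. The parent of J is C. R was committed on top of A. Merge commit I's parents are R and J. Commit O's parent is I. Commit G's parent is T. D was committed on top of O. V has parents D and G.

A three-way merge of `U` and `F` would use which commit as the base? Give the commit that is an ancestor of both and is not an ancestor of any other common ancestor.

Ancestors of U: {E, N, U, X}.
Ancestors of F: {A, E, F, H, M, N, P, Q, S, W, X}.
Common ancestors: {E, N, X}.
Among these, N is not an ancestor of any other common ancestor — it is the merge base.

N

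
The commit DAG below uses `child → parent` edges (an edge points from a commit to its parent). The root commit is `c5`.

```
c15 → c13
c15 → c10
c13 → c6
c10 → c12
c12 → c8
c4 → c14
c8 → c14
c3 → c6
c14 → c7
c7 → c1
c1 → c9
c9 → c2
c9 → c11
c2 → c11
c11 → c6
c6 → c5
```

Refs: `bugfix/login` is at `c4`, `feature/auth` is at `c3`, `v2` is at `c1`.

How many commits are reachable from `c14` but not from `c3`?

6

Reachable from c14: {c1, c11, c14, c2, c5, c6, c7, c9}.
Reachable from c3: {c3, c5, c6}.
In c14's history but not c3's: {c1, c11, c14, c2, c7, c9} — 6 commits.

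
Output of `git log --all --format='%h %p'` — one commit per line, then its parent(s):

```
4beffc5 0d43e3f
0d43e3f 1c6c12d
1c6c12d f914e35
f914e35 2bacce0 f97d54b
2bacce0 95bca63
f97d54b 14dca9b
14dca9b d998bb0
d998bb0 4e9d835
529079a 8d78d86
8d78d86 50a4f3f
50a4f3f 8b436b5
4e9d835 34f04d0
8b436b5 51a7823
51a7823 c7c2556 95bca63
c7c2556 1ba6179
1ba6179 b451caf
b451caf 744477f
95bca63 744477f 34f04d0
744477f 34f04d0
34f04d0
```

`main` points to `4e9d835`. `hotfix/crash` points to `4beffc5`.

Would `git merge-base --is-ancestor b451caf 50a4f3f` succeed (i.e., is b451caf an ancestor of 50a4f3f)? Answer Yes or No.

Ancestors of 50a4f3f (commits reachable by following parents): {1ba6179, 34f04d0, 50a4f3f, 51a7823, 744477f, 8b436b5, 95bca63, b451caf, c7c2556}.
b451caf is in that set, so it is an ancestor of 50a4f3f.

Yes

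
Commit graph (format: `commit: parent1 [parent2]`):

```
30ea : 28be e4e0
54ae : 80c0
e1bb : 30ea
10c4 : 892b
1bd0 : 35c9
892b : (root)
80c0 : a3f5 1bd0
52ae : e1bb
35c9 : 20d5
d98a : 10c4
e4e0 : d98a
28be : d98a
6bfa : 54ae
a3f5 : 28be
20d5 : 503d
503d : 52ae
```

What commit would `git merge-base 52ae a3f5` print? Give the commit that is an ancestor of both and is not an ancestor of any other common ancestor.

28be

Ancestors of 52ae: {10c4, 28be, 30ea, 52ae, 892b, d98a, e1bb, e4e0}.
Ancestors of a3f5: {10c4, 28be, 892b, a3f5, d98a}.
Common ancestors: {10c4, 28be, 892b, d98a}.
Among these, 28be is not an ancestor of any other common ancestor — it is the merge base.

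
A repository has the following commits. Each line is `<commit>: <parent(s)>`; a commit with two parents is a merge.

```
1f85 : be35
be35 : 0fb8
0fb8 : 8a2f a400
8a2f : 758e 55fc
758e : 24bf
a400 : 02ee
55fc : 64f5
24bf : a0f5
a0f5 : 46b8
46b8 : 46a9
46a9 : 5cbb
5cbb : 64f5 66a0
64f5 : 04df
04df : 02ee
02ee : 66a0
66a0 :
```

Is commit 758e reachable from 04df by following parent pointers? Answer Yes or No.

No

Ancestors of 04df: {02ee, 04df, 66a0}.
758e is not in that set, so it is not an ancestor of 04df.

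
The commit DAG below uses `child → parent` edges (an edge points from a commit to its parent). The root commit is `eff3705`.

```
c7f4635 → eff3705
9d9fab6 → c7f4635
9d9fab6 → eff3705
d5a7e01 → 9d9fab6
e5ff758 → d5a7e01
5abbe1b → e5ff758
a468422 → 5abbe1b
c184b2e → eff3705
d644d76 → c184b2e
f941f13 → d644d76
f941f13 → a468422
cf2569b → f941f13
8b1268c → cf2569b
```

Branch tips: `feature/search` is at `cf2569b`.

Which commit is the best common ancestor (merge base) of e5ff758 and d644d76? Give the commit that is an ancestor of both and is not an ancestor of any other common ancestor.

Ancestors of e5ff758: {9d9fab6, c7f4635, d5a7e01, e5ff758, eff3705}.
Ancestors of d644d76: {c184b2e, d644d76, eff3705}.
Common ancestors: {eff3705}.
The only common ancestor is eff3705, so it is the merge base.

eff3705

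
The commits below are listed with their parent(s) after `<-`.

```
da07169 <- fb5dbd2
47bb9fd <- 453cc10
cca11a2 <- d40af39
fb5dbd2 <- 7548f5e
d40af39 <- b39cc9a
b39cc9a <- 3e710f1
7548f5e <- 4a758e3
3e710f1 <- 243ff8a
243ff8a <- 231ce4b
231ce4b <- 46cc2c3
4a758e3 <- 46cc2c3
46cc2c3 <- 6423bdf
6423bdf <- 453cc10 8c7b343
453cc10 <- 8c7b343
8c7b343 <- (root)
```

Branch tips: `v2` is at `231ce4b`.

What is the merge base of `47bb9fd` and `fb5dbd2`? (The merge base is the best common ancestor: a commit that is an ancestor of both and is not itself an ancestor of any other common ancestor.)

453cc10

Ancestors of 47bb9fd: {453cc10, 47bb9fd, 8c7b343}.
Ancestors of fb5dbd2: {453cc10, 46cc2c3, 4a758e3, 6423bdf, 7548f5e, 8c7b343, fb5dbd2}.
Common ancestors: {453cc10, 8c7b343}.
Among these, 453cc10 is not an ancestor of any other common ancestor — it is the merge base.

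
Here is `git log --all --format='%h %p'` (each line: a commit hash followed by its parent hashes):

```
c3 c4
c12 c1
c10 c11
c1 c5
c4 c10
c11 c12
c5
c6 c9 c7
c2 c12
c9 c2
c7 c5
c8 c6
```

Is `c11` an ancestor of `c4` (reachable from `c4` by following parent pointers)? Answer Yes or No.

Yes

Ancestors of c4 (commits reachable by following parents): {c1, c10, c11, c12, c4, c5}.
c11 is in that set, so it is an ancestor of c4.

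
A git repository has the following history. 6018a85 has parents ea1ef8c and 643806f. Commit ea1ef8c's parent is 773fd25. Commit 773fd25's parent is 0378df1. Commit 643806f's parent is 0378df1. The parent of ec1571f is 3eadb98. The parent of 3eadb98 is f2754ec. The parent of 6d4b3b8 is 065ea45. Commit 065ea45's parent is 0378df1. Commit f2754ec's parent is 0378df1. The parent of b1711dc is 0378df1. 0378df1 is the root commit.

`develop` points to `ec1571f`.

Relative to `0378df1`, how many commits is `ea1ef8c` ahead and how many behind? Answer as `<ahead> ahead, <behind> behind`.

2 ahead, 0 behind

Reachable from ea1ef8c: {0378df1, 773fd25, ea1ef8c}.
Reachable from 0378df1: {0378df1}.
Only in ea1ef8c's history (ahead): {773fd25, ea1ef8c} — 2.
Only in 0378df1's history (behind): {} — 0.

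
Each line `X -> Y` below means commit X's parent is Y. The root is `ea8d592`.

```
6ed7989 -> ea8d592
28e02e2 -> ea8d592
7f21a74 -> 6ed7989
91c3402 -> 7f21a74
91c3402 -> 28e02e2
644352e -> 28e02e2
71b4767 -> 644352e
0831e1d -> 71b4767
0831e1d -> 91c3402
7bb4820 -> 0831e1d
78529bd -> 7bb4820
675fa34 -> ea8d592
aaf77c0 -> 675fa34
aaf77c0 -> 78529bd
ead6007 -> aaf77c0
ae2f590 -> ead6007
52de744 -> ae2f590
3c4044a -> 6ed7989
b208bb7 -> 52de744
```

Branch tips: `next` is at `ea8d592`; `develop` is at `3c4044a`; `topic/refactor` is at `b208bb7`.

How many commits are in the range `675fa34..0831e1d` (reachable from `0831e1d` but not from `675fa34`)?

Reachable from 0831e1d: {0831e1d, 28e02e2, 644352e, 6ed7989, 71b4767, 7f21a74, 91c3402, ea8d592}.
Reachable from 675fa34: {675fa34, ea8d592}.
In 0831e1d's history but not 675fa34's: {0831e1d, 28e02e2, 644352e, 6ed7989, 71b4767, 7f21a74, 91c3402} — 7 commits.

7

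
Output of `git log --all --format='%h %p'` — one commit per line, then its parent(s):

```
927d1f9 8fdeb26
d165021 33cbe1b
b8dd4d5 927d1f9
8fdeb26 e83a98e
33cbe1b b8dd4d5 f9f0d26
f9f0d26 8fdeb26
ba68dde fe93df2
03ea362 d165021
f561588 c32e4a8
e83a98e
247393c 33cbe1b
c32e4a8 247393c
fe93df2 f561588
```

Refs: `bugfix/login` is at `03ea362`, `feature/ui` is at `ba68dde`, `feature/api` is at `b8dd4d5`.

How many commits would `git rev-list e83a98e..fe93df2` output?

Reachable from fe93df2: {247393c, 33cbe1b, 8fdeb26, 927d1f9, b8dd4d5, c32e4a8, e83a98e, f561588, f9f0d26, fe93df2}.
Reachable from e83a98e: {e83a98e}.
In fe93df2's history but not e83a98e's: {247393c, 33cbe1b, 8fdeb26, 927d1f9, b8dd4d5, c32e4a8, f561588, f9f0d26, fe93df2} — 9 commits.

9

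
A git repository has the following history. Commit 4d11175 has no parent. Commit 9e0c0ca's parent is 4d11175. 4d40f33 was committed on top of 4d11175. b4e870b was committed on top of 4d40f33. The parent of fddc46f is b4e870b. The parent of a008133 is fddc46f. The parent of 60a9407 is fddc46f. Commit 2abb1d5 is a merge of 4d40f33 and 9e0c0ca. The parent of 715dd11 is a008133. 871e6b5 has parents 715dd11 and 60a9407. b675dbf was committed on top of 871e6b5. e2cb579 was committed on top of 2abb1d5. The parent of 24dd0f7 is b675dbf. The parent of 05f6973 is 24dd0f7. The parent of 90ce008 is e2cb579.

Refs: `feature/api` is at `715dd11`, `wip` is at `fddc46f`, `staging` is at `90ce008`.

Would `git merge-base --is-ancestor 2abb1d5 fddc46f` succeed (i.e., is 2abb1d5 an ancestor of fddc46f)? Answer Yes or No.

No

Ancestors of fddc46f: {4d11175, 4d40f33, b4e870b, fddc46f}.
2abb1d5 is not in that set, so it is not an ancestor of fddc46f.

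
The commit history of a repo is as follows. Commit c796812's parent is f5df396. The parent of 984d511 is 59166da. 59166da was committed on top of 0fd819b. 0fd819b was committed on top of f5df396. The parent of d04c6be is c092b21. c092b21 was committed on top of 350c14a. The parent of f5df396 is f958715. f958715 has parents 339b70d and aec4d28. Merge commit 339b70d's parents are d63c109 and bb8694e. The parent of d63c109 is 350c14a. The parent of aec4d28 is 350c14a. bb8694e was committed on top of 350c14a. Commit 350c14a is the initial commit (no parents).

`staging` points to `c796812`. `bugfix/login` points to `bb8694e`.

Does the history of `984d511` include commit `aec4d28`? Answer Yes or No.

Ancestors of 984d511 (commits reachable by following parents): {0fd819b, 339b70d, 350c14a, 59166da, 984d511, aec4d28, bb8694e, d63c109, f5df396, f958715}.
aec4d28 is in that set, so it is an ancestor of 984d511.

Yes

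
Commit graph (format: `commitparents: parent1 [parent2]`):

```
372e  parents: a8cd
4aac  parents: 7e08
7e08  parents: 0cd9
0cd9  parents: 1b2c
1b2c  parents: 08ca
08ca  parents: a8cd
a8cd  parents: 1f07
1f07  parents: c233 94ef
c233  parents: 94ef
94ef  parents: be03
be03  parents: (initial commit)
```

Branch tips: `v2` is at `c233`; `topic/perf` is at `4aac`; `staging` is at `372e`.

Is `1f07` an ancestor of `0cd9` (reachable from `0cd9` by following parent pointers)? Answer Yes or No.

Yes

Ancestors of 0cd9 (commits reachable by following parents): {08ca, 0cd9, 1b2c, 1f07, 94ef, a8cd, be03, c233}.
1f07 is in that set, so it is an ancestor of 0cd9.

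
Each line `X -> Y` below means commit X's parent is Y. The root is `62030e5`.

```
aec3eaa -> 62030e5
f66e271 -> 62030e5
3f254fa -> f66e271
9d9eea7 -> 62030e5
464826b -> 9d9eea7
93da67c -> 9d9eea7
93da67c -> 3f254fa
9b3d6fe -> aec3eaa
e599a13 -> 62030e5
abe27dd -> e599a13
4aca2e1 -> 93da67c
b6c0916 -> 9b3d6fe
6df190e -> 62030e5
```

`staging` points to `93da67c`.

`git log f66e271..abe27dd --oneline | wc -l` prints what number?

2

Reachable from abe27dd: {62030e5, abe27dd, e599a13}.
Reachable from f66e271: {62030e5, f66e271}.
In abe27dd's history but not f66e271's: {abe27dd, e599a13} — 2 commits.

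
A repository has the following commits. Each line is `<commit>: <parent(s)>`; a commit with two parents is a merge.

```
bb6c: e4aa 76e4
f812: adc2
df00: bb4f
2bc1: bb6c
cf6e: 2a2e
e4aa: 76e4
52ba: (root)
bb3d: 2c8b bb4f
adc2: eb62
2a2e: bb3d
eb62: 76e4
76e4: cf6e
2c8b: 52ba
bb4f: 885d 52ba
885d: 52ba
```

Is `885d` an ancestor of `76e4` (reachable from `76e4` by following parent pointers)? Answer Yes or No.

Ancestors of 76e4 (commits reachable by following parents): {2a2e, 2c8b, 52ba, 76e4, 885d, bb3d, bb4f, cf6e}.
885d is in that set, so it is an ancestor of 76e4.

Yes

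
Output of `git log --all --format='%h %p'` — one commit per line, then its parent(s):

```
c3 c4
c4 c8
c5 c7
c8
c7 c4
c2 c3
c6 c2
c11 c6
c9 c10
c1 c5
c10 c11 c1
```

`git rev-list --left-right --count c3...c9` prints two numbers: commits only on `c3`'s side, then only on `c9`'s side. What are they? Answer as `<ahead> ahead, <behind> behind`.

0 ahead, 8 behind

Reachable from c3: {c3, c4, c8}.
Reachable from c9: {c1, c10, c11, c2, c3, c4, c5, c6, c7, c8, c9}.
Only in c3's history (ahead): {} — 0.
Only in c9's history (behind): {c1, c10, c11, c2, c5, c6, c7, c9} — 8.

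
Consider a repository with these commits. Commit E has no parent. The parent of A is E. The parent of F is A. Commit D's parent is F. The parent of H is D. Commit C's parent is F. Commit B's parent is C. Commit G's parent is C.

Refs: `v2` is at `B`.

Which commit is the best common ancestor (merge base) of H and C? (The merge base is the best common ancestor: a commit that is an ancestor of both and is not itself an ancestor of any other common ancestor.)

F

Ancestors of H: {A, D, E, F, H}.
Ancestors of C: {A, C, E, F}.
Common ancestors: {A, E, F}.
Among these, F is not an ancestor of any other common ancestor — it is the merge base.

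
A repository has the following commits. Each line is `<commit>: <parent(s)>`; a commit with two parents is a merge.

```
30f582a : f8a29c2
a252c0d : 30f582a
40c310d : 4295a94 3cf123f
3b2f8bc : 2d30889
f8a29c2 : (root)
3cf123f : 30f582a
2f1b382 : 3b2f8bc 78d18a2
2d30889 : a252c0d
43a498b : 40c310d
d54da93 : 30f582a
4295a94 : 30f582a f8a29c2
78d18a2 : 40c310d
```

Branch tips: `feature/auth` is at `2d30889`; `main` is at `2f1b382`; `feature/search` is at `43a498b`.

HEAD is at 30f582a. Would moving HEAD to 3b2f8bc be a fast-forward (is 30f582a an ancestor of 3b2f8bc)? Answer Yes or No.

Yes

A fast-forward from 30f582a to 3b2f8bc is possible iff 30f582a is an ancestor of 3b2f8bc.
Ancestors of 3b2f8bc: {2d30889, 30f582a, 3b2f8bc, a252c0d, f8a29c2}.
30f582a is among them, so fast-forward is possible.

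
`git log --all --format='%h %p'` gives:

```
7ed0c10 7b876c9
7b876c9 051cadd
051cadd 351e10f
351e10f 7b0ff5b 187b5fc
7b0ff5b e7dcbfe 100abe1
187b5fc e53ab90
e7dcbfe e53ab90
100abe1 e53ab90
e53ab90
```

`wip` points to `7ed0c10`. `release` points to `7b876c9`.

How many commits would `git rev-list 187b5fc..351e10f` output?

Reachable from 351e10f: {100abe1, 187b5fc, 351e10f, 7b0ff5b, e53ab90, e7dcbfe}.
Reachable from 187b5fc: {187b5fc, e53ab90}.
In 351e10f's history but not 187b5fc's: {100abe1, 351e10f, 7b0ff5b, e7dcbfe} — 4 commits.

4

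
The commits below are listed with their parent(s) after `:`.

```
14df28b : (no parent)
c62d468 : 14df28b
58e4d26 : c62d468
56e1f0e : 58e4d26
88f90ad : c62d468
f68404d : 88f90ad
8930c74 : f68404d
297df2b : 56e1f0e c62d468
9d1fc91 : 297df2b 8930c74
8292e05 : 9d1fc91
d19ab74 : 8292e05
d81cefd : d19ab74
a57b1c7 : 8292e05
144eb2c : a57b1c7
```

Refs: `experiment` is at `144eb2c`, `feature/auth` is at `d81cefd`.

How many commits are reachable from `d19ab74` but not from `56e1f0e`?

Reachable from d19ab74: {14df28b, 297df2b, 56e1f0e, 58e4d26, 8292e05, 88f90ad, 8930c74, 9d1fc91, c62d468, d19ab74, f68404d}.
Reachable from 56e1f0e: {14df28b, 56e1f0e, 58e4d26, c62d468}.
In d19ab74's history but not 56e1f0e's: {297df2b, 8292e05, 88f90ad, 8930c74, 9d1fc91, d19ab74, f68404d} — 7 commits.

7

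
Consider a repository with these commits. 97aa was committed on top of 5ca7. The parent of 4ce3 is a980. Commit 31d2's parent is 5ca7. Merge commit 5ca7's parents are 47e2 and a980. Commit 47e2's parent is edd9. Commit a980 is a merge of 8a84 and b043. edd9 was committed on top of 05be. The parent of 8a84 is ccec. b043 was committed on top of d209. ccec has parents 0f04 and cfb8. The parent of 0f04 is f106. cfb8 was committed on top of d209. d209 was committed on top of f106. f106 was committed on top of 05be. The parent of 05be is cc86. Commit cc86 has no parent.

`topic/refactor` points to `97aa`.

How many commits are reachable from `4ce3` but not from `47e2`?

Reachable from 4ce3: {05be, 0f04, 4ce3, 8a84, a980, b043, cc86, ccec, cfb8, d209, f106}.
Reachable from 47e2: {05be, 47e2, cc86, edd9}.
In 4ce3's history but not 47e2's: {0f04, 4ce3, 8a84, a980, b043, ccec, cfb8, d209, f106} — 9 commits.

9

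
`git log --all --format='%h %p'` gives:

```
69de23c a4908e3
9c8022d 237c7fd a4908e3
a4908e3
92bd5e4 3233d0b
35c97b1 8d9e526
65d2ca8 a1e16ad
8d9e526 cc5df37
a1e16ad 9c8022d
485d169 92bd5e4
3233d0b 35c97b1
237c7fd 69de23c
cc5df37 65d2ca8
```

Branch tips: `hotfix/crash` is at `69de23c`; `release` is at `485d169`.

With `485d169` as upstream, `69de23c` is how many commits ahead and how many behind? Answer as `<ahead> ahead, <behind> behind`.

Reachable from 69de23c: {69de23c, a4908e3}.
Reachable from 485d169: {237c7fd, 3233d0b, 35c97b1, 485d169, 65d2ca8, 69de23c, 8d9e526, 92bd5e4, 9c8022d, a1e16ad, a4908e3, cc5df37}.
Only in 69de23c's history (ahead): {} — 0.
Only in 485d169's history (behind): {237c7fd, 3233d0b, 35c97b1, 485d169, 65d2ca8, 8d9e526, 92bd5e4, 9c8022d, a1e16ad, cc5df37} — 10.

0 ahead, 10 behind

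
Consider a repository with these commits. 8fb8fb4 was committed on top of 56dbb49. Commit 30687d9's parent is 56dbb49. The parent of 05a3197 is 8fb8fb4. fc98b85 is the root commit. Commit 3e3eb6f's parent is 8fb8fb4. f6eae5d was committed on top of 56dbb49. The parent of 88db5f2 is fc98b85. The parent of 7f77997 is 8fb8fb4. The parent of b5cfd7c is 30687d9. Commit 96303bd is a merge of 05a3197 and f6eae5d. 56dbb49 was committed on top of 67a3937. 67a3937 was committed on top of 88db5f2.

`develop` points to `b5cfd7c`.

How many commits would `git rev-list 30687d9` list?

Walking parent pointers from 30687d9: reachable set = {30687d9, 56dbb49, 67a3937, 88db5f2, fc98b85}.
That is 5 commits.

5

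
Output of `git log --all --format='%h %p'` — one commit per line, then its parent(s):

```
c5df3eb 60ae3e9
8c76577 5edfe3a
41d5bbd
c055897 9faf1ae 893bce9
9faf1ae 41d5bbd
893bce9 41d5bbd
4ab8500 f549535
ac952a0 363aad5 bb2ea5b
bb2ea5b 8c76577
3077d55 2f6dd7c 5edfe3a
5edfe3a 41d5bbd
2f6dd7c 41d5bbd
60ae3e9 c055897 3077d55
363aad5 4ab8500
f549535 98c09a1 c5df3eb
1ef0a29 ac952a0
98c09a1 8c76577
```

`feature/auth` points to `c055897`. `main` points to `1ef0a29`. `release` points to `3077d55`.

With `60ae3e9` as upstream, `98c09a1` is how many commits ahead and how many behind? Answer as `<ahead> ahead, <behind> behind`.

Reachable from 98c09a1: {41d5bbd, 5edfe3a, 8c76577, 98c09a1}.
Reachable from 60ae3e9: {2f6dd7c, 3077d55, 41d5bbd, 5edfe3a, 60ae3e9, 893bce9, 9faf1ae, c055897}.
Only in 98c09a1's history (ahead): {8c76577, 98c09a1} — 2.
Only in 60ae3e9's history (behind): {2f6dd7c, 3077d55, 60ae3e9, 893bce9, 9faf1ae, c055897} — 6.

2 ahead, 6 behind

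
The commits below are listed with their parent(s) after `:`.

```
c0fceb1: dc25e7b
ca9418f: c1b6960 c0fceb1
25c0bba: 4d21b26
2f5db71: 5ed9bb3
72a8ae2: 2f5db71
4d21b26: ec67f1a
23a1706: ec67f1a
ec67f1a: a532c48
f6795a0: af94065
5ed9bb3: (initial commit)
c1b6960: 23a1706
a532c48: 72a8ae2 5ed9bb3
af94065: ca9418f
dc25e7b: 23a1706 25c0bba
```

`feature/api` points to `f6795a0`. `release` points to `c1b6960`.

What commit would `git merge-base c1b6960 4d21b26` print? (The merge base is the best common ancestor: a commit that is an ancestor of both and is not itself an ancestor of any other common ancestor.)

Ancestors of c1b6960: {23a1706, 2f5db71, 5ed9bb3, 72a8ae2, a532c48, c1b6960, ec67f1a}.
Ancestors of 4d21b26: {2f5db71, 4d21b26, 5ed9bb3, 72a8ae2, a532c48, ec67f1a}.
Common ancestors: {2f5db71, 5ed9bb3, 72a8ae2, a532c48, ec67f1a}.
Among these, ec67f1a is not an ancestor of any other common ancestor — it is the merge base.

ec67f1a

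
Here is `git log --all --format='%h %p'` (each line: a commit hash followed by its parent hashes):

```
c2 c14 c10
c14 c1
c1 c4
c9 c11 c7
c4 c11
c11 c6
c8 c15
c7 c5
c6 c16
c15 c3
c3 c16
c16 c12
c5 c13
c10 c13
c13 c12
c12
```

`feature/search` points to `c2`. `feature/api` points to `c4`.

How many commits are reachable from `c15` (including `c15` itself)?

Walking parent pointers from c15: reachable set = {c12, c15, c16, c3}.
That is 4 commits.

4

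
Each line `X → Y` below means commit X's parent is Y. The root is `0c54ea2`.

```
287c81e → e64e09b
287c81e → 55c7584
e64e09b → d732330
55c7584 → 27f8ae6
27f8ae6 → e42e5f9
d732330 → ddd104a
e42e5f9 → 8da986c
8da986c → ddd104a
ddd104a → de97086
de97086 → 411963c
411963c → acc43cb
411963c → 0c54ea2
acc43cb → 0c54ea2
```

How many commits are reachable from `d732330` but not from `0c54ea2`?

5

Reachable from d732330: {0c54ea2, 411963c, acc43cb, d732330, ddd104a, de97086}.
Reachable from 0c54ea2: {0c54ea2}.
In d732330's history but not 0c54ea2's: {411963c, acc43cb, d732330, ddd104a, de97086} — 5 commits.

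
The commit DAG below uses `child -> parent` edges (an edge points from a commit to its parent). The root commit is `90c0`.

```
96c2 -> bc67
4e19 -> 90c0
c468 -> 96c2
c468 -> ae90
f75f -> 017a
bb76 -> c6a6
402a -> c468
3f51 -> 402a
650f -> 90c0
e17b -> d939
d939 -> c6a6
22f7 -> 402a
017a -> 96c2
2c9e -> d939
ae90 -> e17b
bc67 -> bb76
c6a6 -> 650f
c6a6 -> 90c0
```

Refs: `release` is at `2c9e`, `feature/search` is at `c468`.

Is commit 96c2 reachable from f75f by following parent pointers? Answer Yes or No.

Yes

Ancestors of f75f (commits reachable by following parents): {017a, 650f, 90c0, 96c2, bb76, bc67, c6a6, f75f}.
96c2 is in that set, so it is an ancestor of f75f.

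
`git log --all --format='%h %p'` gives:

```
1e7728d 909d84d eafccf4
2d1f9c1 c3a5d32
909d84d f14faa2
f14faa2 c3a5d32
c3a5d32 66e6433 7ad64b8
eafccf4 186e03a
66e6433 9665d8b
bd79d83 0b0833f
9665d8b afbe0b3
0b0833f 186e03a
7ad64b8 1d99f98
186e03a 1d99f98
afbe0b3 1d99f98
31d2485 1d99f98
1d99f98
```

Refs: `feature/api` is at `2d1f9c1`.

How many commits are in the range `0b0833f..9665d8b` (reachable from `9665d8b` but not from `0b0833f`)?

Reachable from 9665d8b: {1d99f98, 9665d8b, afbe0b3}.
Reachable from 0b0833f: {0b0833f, 186e03a, 1d99f98}.
In 9665d8b's history but not 0b0833f's: {9665d8b, afbe0b3} — 2 commits.

2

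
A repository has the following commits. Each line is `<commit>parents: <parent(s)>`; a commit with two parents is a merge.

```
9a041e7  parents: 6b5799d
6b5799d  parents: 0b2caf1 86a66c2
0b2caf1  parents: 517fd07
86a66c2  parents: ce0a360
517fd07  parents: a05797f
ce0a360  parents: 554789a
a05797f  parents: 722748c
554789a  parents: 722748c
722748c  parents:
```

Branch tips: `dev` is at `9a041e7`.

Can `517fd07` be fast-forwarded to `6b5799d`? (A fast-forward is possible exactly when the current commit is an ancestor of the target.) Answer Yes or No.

A fast-forward from 517fd07 to 6b5799d is possible iff 517fd07 is an ancestor of 6b5799d.
Ancestors of 6b5799d: {0b2caf1, 517fd07, 554789a, 6b5799d, 722748c, 86a66c2, a05797f, ce0a360}.
517fd07 is among them, so fast-forward is possible.

Yes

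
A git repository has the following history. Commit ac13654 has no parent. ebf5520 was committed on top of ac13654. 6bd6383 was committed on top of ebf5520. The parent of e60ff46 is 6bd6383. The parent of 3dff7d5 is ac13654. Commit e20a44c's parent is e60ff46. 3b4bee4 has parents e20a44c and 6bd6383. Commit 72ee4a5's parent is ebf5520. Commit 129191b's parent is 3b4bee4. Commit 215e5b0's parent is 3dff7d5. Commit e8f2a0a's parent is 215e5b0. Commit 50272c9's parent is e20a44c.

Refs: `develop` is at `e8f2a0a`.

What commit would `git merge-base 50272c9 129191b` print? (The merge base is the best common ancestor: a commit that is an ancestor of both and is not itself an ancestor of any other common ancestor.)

Ancestors of 50272c9: {50272c9, 6bd6383, ac13654, e20a44c, e60ff46, ebf5520}.
Ancestors of 129191b: {129191b, 3b4bee4, 6bd6383, ac13654, e20a44c, e60ff46, ebf5520}.
Common ancestors: {6bd6383, ac13654, e20a44c, e60ff46, ebf5520}.
Among these, e20a44c is not an ancestor of any other common ancestor — it is the merge base.

e20a44c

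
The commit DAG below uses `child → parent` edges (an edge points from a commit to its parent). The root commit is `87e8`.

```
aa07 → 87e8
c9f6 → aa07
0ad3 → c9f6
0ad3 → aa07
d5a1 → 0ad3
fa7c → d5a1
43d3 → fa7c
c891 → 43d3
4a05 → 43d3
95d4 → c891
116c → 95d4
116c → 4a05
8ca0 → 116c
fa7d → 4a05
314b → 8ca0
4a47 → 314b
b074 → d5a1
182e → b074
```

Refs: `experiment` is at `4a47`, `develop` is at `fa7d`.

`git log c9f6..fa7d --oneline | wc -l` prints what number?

6

Reachable from fa7d: {0ad3, 43d3, 4a05, 87e8, aa07, c9f6, d5a1, fa7c, fa7d}.
Reachable from c9f6: {87e8, aa07, c9f6}.
In fa7d's history but not c9f6's: {0ad3, 43d3, 4a05, d5a1, fa7c, fa7d} — 6 commits.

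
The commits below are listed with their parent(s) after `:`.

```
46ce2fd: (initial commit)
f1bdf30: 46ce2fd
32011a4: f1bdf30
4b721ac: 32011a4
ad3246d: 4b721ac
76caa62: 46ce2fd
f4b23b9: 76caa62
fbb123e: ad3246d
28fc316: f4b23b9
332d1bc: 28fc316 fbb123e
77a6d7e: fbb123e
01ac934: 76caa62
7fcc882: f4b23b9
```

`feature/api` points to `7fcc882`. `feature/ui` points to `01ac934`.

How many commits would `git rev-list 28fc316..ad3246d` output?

4

Reachable from ad3246d: {32011a4, 46ce2fd, 4b721ac, ad3246d, f1bdf30}.
Reachable from 28fc316: {28fc316, 46ce2fd, 76caa62, f4b23b9}.
In ad3246d's history but not 28fc316's: {32011a4, 4b721ac, ad3246d, f1bdf30} — 4 commits.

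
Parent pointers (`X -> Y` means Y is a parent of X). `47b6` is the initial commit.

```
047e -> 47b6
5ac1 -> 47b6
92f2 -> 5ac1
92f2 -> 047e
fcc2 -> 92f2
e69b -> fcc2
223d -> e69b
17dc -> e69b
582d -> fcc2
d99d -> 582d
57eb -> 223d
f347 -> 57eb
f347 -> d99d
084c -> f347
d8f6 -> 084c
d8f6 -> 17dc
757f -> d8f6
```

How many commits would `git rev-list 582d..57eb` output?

Reachable from 57eb: {047e, 223d, 47b6, 57eb, 5ac1, 92f2, e69b, fcc2}.
Reachable from 582d: {047e, 47b6, 582d, 5ac1, 92f2, fcc2}.
In 57eb's history but not 582d's: {223d, 57eb, e69b} — 3 commits.

3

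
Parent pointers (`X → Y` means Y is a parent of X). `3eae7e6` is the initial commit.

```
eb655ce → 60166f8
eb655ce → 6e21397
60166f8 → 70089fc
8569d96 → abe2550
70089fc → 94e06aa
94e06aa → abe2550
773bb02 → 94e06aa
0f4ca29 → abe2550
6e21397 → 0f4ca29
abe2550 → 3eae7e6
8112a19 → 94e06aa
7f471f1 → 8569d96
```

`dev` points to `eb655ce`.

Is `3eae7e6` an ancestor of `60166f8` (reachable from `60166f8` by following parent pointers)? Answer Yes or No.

Ancestors of 60166f8 (commits reachable by following parents): {3eae7e6, 60166f8, 70089fc, 94e06aa, abe2550}.
3eae7e6 is in that set, so it is an ancestor of 60166f8.

Yes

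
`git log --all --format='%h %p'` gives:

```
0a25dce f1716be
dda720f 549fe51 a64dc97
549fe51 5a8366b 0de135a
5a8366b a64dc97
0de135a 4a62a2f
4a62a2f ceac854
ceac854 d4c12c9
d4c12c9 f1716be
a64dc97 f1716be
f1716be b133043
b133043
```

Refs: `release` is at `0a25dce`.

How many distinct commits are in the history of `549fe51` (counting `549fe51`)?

Walking parent pointers from 549fe51: reachable set = {0de135a, 4a62a2f, 549fe51, 5a8366b, a64dc97, b133043, ceac854, d4c12c9, f1716be}.
That is 9 commits.

9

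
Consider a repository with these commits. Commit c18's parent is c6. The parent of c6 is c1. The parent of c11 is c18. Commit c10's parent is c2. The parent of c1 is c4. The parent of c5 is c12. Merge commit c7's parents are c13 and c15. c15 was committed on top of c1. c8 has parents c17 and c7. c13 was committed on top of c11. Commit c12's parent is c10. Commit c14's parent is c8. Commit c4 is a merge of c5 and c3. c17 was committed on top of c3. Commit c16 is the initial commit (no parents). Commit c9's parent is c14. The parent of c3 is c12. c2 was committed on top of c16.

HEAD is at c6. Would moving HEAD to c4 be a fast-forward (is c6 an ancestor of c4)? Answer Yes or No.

A fast-forward from c6 to c4 is possible iff c6 is an ancestor of c4.
Ancestors of c4: {c10, c12, c16, c2, c3, c4, c5}.
c6 is not among them, so fast-forward is not possible.

No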